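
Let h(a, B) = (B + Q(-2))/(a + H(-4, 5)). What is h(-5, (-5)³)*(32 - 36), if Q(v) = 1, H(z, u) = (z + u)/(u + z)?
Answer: -124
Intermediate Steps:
H(z, u) = 1 (H(z, u) = (u + z)/(u + z) = 1)
h(a, B) = (1 + B)/(1 + a) (h(a, B) = (B + 1)/(a + 1) = (1 + B)/(1 + a))
h(-5, (-5)³)*(32 - 36) = ((1 + (-5)³)/(1 - 5))*(32 - 36) = ((1 - 125)/(-4))*(-4) = -¼*(-124)*(-4) = 31*(-4) = -124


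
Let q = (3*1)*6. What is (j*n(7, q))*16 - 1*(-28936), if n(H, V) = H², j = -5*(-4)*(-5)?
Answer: -49464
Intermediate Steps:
q = 18 (q = 3*6 = 18)
j = -100 (j = 20*(-5) = -100)
(j*n(7, q))*16 - 1*(-28936) = -100*7²*16 - 1*(-28936) = -100*49*16 + 28936 = -4900*16 + 28936 = -78400 + 28936 = -49464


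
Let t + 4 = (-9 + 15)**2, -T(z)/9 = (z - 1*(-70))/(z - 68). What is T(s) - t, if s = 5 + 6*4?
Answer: -119/13 ≈ -9.1538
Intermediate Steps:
s = 29 (s = 5 + 24 = 29)
T(z) = -9*(70 + z)/(-68 + z) (T(z) = -9*(z - 1*(-70))/(z - 68) = -9*(z + 70)/(-68 + z) = -9*(70 + z)/(-68 + z))
t = 32 (t = -4 + (-9 + 15)**2 = -4 + 6**2 = -4 + 36 = 32)
T(s) - t = 9*(-70 - 1*29)/(-68 + 29) - 1*32 = 9*(-70 - 29)/(-39) - 32 = 9*(-1/39)*(-99) - 32 = 297/13 - 32 = -119/13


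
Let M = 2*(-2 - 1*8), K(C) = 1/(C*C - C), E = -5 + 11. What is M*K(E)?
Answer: -2/3 ≈ -0.66667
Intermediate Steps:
E = 6
K(C) = 1/(C**2 - C)
M = -20 (M = 2*(-2 - 8) = 2*(-10) = -20)
M*K(E) = -20/(6*(-1 + 6)) = -10/(3*5) = -20*1/30 = -2/3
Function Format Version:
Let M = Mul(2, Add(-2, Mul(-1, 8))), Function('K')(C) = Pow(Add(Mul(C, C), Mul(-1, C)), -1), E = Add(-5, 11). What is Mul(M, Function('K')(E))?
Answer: Rational(-2, 3) ≈ -0.66667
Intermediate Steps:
E = 6
Function('K')(C) = Pow(Add(Pow(C, 2), Mul(-1, C)), -1)
M = -20 (M = Mul(2, Add(-2, -8)) = Mul(2, -10) = -20)
Mul(M, Function('K')(E)) = Mul(-20, Mul(Pow(6, -1), Pow(Add(-1, 6), -1))) = Mul(-20, Mul(Rational(1, 6), Pow(5, -1))) = Mul(-20, Mul(Rational(1, 6), Rational(1, 5))) = Mul(-20, Rational(1, 30)) = Rational(-2, 3)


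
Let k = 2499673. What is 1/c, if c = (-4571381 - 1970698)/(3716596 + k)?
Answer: -6216269/6542079 ≈ -0.95020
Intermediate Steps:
c = -6542079/6216269 (c = (-4571381 - 1970698)/(3716596 + 2499673) = -6542079/6216269 ≈ -1.0524)
1/c = 1/(-6542079/6216269) = -6216269/6542079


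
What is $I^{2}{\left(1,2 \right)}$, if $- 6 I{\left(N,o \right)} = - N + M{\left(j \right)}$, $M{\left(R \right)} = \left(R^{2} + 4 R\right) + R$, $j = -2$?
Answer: $\frac{49}{36} \approx 1.3611$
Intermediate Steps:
$M{\left(R \right)} = R^{2} + 5 R$
$I{\left(N,o \right)} = 1 + \frac{N}{6}$ ($I{\left(N,o \right)} = - \frac{- N - 2 \left(5 - 2\right)}{6} = - \frac{- N - 6}{6} = - \frac{-6 - N}{6} = 1 + \frac{N}{6}$)
$I^{2}{\left(1,2 \right)} = \left(1 + \frac{1}{6} \cdot 1\right)^{2} = \left(1 + \frac{1}{6}\right)^{2} = \left(\frac{7}{6}\right)^{2} = \frac{49}{36}$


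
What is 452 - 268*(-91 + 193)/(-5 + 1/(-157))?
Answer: 774504/131 ≈ 5912.2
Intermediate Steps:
452 - 268*(-91 + 193)/(-5 + 1/(-157)) = 452 - 27336/(-5 - 1/157) = 452 - 27336/(-786/157) = 452 - 27336*(-157)/786 = 452 - 268*(-2669/131) = 452 + 715292/131 = 774504/131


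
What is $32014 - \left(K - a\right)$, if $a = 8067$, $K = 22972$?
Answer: $17109$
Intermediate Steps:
$32014 - \left(K - a\right) = 32014 + \left(8067 - 22972\right) = 32014 - 14905 = 17109$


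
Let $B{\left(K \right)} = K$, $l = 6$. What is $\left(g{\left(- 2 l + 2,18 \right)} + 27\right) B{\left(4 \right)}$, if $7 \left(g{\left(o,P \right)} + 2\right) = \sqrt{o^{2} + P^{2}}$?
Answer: $100 + \frac{8 \sqrt{106}}{7} \approx 111.77$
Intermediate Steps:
$g{\left(o,P \right)} = -2 + \frac{\sqrt{P^{2} + o^{2}}}{7}$ ($g{\left(o,P \right)} = -2 + \frac{\sqrt{o^{2} + P^{2}}}{7} = -2 + \frac{\sqrt{P^{2} + o^{2}}}{7}$)
$\left(g{\left(- 2 l + 2,18 \right)} + 27\right) B{\left(4 \right)} = \left(\left(-2 + \frac{\sqrt{18^{2} + \left(\left(-2\right) 6 + 2\right)^{2}}}{7}\right) + 27\right) 4 = \left(\left(-2 + \frac{\sqrt{324 + \left(-12 + 2\right)^{2}}}{7}\right) + 27\right) 4 = \left(\left(-2 + \frac{\sqrt{324 + \left(-10\right)^{2}}}{7}\right) + 27\right) 4 = \left(\left(-2 + \frac{\sqrt{324 + 100}}{7}\right) + 27\right) 4 = \left(\left(-2 + \frac{\sqrt{424}}{7}\right) + 27\right) 4 = \left(\left(-2 + \frac{2 \sqrt{106}}{7}\right) + 27\right) 4 = \left(25 + \frac{2 \sqrt{106}}{7}\right) 4 = 100 + \frac{8 \sqrt{106}}{7}$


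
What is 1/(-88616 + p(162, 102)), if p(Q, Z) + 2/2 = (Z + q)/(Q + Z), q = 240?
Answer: -44/3899091 ≈ -1.1285e-5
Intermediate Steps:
p(Q, Z) = -1 + (240 + Z)/(Q + Z) (p(Q, Z) = -1 + (Z + 240)/(Q + Z) = -1 + (240 + Z)/(Q + Z))
1/(-88616 + p(162, 102)) = 1/(-88616 + (240 - 1*162)/(162 + 102)) = 1/(-88616 + (240 - 162)/264) = 1/(-88616 + (1/264)*78) = 1/(-88616 + 13/44) = 1/(-3899091/44) = -44/3899091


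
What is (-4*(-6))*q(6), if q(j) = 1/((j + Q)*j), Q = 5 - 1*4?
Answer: 4/7 ≈ 0.57143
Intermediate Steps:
Q = 1 (Q = 5 - 4 = 1)
q(j) = 1/(j*(1 + j)) (q(j) = 1/((j + 1)*j) = 1/((1 + j)*j) = 1/(j*(1 + j)))
(-4*(-6))*q(6) = (-4*(-6))*(1/(6*(1 + 6))) = 24*((⅙)/7) = 24*((⅙)*(⅐)) = 24*(1/42) = 4/7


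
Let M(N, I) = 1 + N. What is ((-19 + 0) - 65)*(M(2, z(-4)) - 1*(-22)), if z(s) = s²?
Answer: -2100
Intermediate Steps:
((-19 + 0) - 65)*(M(2, z(-4)) - 1*(-22)) = ((-19 + 0) - 65)*((1 + 2) - 1*(-22)) = (-19 - 65)*(3 + 22) = -84*25 = -2100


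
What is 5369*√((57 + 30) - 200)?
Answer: 5369*I*√113 ≈ 57073.0*I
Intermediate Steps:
5369*√((57 + 30) - 200) = 5369*√(87 - 200) = 5369*√(-113) = 5369*(I*√113) = 5369*I*√113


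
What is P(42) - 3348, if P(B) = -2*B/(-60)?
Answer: -16733/5 ≈ -3346.6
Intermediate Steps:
P(B) = B/30 (P(B) = -2*B*(-1/60) = B/30)
P(42) - 3348 = (1/30)*42 - 3348 = 7/5 - 3348 = -16733/5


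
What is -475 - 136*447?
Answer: -61267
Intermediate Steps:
-475 - 136*447 = -475 - 60792 = -61267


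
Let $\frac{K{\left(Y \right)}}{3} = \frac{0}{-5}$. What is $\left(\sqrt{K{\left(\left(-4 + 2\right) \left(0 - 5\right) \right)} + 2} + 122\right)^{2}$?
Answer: $\left(122 + \sqrt{2}\right)^{2} \approx 15231.0$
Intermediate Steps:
$K{\left(Y \right)} = 0$ ($K{\left(Y \right)} = 3 \frac{0}{-5} = 3 \cdot 0 \left(- \frac{1}{5}\right) = 3 \cdot 0 = 0$)
$\left(\sqrt{K{\left(\left(-4 + 2\right) \left(0 - 5\right) \right)} + 2} + 122\right)^{2} = \left(\sqrt{0 + 2} + 122\right)^{2} = \left(\sqrt{2} + 122\right)^{2} = \left(122 + \sqrt{2}\right)^{2}$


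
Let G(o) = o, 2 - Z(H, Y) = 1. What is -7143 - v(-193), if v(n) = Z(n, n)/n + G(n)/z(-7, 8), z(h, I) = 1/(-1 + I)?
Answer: -1117855/193 ≈ -5792.0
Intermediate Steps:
Z(H, Y) = 1 (Z(H, Y) = 2 - 1*1 = 2 - 1 = 1)
v(n) = 1/n + 7*n (v(n) = 1/n + n/(1/(-1 + 8)) = 1/n + n/(1/7) = 1/n + n*7 = 1/n + 7*n)
-7143 - v(-193) = -7143 - (1/(-193) + 7*(-193)) = -7143 - (-1/193 - 1351) = -7143 - 1*(-260744/193) = -7143 + 260744/193 = -1117855/193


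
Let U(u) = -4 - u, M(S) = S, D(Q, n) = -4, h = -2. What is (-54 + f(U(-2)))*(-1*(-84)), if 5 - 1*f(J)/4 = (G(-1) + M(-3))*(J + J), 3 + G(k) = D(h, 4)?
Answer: -16296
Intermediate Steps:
G(k) = -7 (G(k) = -3 - 4 = -7)
f(J) = 20 + 80*J (f(J) = 20 - 4*(-7 - 3)*(J + J) = 20 - (-40)*2*J = 20 - (-80)*J = 20 + 80*J)
(-54 + f(U(-2)))*(-1*(-84)) = (-54 + (20 + 80*(-4 - 1*(-2))))*(-1*(-84)) = (-54 + (20 + 80*(-4 + 2)))*84 = (-54 + (20 + 80*(-2)))*84 = (-54 + (20 - 160))*84 = (-54 - 140)*84 = -194*84 = -16296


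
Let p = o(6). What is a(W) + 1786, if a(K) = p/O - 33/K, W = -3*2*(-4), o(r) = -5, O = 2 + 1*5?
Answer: 99899/56 ≈ 1783.9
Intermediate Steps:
O = 7 (O = 2 + 5 = 7)
p = -5
W = 24 (W = -6*(-4) = 24)
a(K) = -5/7 - 33/K
a(W) + 1786 = (-5/7 - 33/24) + 1786 = (-5/7 - 33*1/24) + 1786 = (-5/7 - 11/8) + 1786 = -117/56 + 1786 = 99899/56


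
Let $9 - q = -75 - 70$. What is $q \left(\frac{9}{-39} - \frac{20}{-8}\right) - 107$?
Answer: $\frac{3152}{13} \approx 242.46$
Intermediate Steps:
$q = 154$ ($q = 9 - \left(-75 - 70\right) = 9 - -145 = 9 + 145 = 154$)
$q \left(\frac{9}{-39} - \frac{20}{-8}\right) - 107 = 154 \left(\frac{9}{-39} - \frac{20}{-8}\right) - 107 = 154 \left(9 \left(- \frac{1}{39}\right) - - \frac{5}{2}\right) - 107 = 154 \left(- \frac{3}{13} + \frac{5}{2}\right) - 107 = 154 \cdot \frac{59}{26} - 107 = \frac{4543}{13} - 107 = \frac{3152}{13}$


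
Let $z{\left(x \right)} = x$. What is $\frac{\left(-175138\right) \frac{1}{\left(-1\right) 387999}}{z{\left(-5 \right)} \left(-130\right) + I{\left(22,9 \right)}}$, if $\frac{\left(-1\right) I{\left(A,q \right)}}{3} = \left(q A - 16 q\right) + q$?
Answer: $\frac{175138}{178867539} \approx 0.00097915$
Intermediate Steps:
$I{\left(A,q \right)} = 45 q - 3 A q$ ($I{\left(A,q \right)} = - 3 \left(\left(q A - 16 q\right) + q\right) = - 3 \left(\left(A q - 16 q\right) + q\right) = - 3 \left(\left(- 16 q + A q\right) + q\right) = - 3 \left(- 15 q + A q\right) = 45 q - 3 A q$)
$\frac{\left(-175138\right) \frac{1}{\left(-1\right) 387999}}{z{\left(-5 \right)} \left(-130\right) + I{\left(22,9 \right)}} = \frac{\left(-175138\right) \frac{1}{\left(-1\right) 387999}}{\left(-5\right) \left(-130\right) + 3 \cdot 9 \left(15 - 22\right)} = \frac{\left(-175138\right) \frac{1}{-387999}}{650 + 3 \cdot 9 \left(15 - 22\right)} = \frac{\left(-175138\right) \left(- \frac{1}{387999}\right)}{650 + 3 \cdot 9 \left(-7\right)} = \frac{175138}{387999 \left(650 - 189\right)} = \frac{175138}{387999 \cdot 461} = \frac{175138}{387999} \cdot \frac{1}{461} = \frac{175138}{178867539}$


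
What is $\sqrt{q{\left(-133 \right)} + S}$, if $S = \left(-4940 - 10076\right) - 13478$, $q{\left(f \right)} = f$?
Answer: $i \sqrt{28627} \approx 169.2 i$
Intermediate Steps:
$S = -28494$ ($S = -15016 - 13478 = -28494$)
$\sqrt{q{\left(-133 \right)} + S} = \sqrt{-133 - 28494} = \sqrt{-28627} = i \sqrt{28627}$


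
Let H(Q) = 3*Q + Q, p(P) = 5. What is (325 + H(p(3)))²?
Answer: 119025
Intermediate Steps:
H(Q) = 4*Q
(325 + H(p(3)))² = (325 + 4*5)² = (325 + 20)² = 345² = 119025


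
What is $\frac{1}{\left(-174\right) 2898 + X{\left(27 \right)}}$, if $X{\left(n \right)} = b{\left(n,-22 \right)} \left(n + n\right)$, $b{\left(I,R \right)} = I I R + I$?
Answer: $- \frac{1}{1368846} \approx -7.3054 \cdot 10^{-7}$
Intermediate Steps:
$b{\left(I,R \right)} = I + R I^{2}$ ($b{\left(I,R \right)} = I^{2} R + I = R I^{2} + I = I + R I^{2}$)
$X{\left(n \right)} = 2 n^{2} \left(1 - 22 n\right)$ ($X{\left(n \right)} = n \left(1 + n \left(-22\right)\right) \left(n + n\right) = n \left(1 - 22 n\right) 2 n = 2 n^{2} \left(1 - 22 n\right)$)
$\frac{1}{\left(-174\right) 2898 + X{\left(27 \right)}} = \frac{1}{\left(-174\right) 2898 + 27^{2} \left(2 - 1188\right)} = \frac{1}{-504252 + 729 \left(2 - 1188\right)} = \frac{1}{-504252 + 729 \left(-1186\right)} = \frac{1}{-504252 - 864594} = \frac{1}{-1368846} = - \frac{1}{1368846}$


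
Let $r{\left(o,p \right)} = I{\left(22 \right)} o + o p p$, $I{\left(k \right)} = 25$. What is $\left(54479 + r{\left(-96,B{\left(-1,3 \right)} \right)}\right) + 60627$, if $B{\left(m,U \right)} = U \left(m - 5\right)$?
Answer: $81602$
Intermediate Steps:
$B{\left(m,U \right)} = U \left(-5 + m\right)$
$r{\left(o,p \right)} = 25 o + o p^{2}$ ($r{\left(o,p \right)} = 25 o + o p p = 25 o + o p^{2}$)
$\left(54479 + r{\left(-96,B{\left(-1,3 \right)} \right)}\right) + 60627 = \left(54479 - 96 \left(25 + \left(3 \left(-5 - 1\right)\right)^{2}\right)\right) + 60627 = \left(54479 - 96 \left(25 + \left(3 \left(-6\right)\right)^{2}\right)\right) + 60627 = \left(54479 - 96 \left(25 + \left(-18\right)^{2}\right)\right) + 60627 = \left(54479 - 96 \left(25 + 324\right)\right) + 60627 = \left(54479 - 33504\right) + 60627 = 20975 + 60627 = 81602$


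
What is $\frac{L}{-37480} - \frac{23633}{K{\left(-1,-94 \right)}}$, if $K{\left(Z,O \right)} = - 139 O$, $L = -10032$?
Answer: $- \frac{94335841}{61214210} \approx -1.5411$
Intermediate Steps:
$\frac{L}{-37480} - \frac{23633}{K{\left(-1,-94 \right)}} = - \frac{10032}{-37480} - \frac{23633}{\left(-139\right) \left(-94\right)} = \left(-10032\right) \left(- \frac{1}{37480}\right) - \frac{23633}{13066} = \frac{1254}{4685} - \frac{23633}{13066} = - \frac{94335841}{61214210}$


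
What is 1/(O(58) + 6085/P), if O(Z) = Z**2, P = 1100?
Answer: 220/741297 ≈ 0.00029678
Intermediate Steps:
1/(O(58) + 6085/P) = 1/(58**2 + 6085/1100) = 1/(3364 + 6085*(1/1100)) = 1/(3364 + 1217/220) = 1/(741297/220) = 220/741297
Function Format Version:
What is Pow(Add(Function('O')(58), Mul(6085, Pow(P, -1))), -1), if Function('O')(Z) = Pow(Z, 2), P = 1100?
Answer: Rational(220, 741297) ≈ 0.00029678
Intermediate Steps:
Pow(Add(Function('O')(58), Mul(6085, Pow(P, -1))), -1) = Pow(Add(Pow(58, 2), Mul(6085, Pow(1100, -1))), -1) = Pow(Add(3364, Mul(6085, Rational(1, 1100))), -1) = Pow(Add(3364, Rational(1217, 220)), -1) = Pow(Rational(741297, 220), -1) = Rational(220, 741297)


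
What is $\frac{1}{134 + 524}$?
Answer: $\frac{1}{658} \approx 0.0015198$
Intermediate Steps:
$\frac{1}{134 + 524} = \frac{1}{658}$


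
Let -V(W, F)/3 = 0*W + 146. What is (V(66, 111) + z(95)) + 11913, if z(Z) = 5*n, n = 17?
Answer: 11560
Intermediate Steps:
V(W, F) = -438 (V(W, F) = -3*(0*W + 146) = -3*(0 + 146) = -3*146 = -438)
z(Z) = 85 (z(Z) = 5*17 = 85)
(V(66, 111) + z(95)) + 11913 = (-438 + 85) + 11913 = -353 + 11913 = 11560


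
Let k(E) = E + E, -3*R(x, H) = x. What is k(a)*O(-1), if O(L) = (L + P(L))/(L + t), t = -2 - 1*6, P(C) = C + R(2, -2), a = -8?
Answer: -128/27 ≈ -4.7407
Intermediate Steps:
R(x, H) = -x/3
P(C) = -2/3 + C (P(C) = C - 1/3*2 = C - 2/3 = -2/3 + C)
t = -8 (t = -2 - 6 = -8)
k(E) = 2*E
O(L) = (-2/3 + 2*L)/(-8 + L) (O(L) = (L + (-2/3 + L))/(L - 8) = (-2/3 + 2*L)/(-8 + L))
k(a)*O(-1) = (2*(-8))*(2*(-1 + 3*(-1))/(3*(-8 - 1))) = -32*(-1 - 3)/(3*(-9)) = -32*(-1)*(-4)/(3*9) = -16*8/27 = -128/27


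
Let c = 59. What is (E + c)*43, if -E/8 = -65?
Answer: 24897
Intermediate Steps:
E = 520 (E = -8*(-65) = 520)
(E + c)*43 = (520 + 59)*43 = 579*43 = 24897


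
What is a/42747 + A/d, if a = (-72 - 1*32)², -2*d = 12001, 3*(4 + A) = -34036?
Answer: 1100102720/513006747 ≈ 2.1444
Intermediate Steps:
A = -34048/3 (A = -4 + (⅓)*(-34036) = -4 - 34036/3 = -34048/3 ≈ -11349.)
d = -12001/2 (d = -½*12001 = -12001/2 ≈ -6000.5)
a = 10816 (a = (-72 - 32)² = (-104)² = 10816)
a/42747 + A/d = 10816/42747 - 34048/(3*(-12001/2)) = 10816*(1/42747) - 34048/3*(-2/12001) = 10816/42747 + 68096/36003 = 1100102720/513006747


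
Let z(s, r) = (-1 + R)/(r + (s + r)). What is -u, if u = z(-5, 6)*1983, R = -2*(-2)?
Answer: -5949/7 ≈ -849.86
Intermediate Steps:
R = 4
z(s, r) = 3/(s + 2*r) (z(s, r) = (-1 + 4)/(r + (s + r)) = 3/(r + (r + s)) = 3/(s + 2*r))
u = 5949/7 (u = (3/(-5 + 2*6))*1983 = (3/(-5 + 12))*1983 = (3/7)*1983 = 5949/7 ≈ 849.86)
-u = -1*5949/7 = -5949/7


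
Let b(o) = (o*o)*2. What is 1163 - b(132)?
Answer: -33685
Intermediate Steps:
b(o) = 2*o² (b(o) = o²*2 = 2*o²)
1163 - b(132) = 1163 - 2*132² = 1163 - 2*17424 = 1163 - 1*34848 = 1163 - 34848 = -33685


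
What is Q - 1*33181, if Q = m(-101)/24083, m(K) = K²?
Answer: -799087822/24083 ≈ -33181.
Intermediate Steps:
Q = 10201/24083 (Q = (-101)²/24083 = 10201*(1/24083) = 10201/24083 ≈ 0.42358)
Q - 1*33181 = 10201/24083 - 1*33181 = 10201/24083 - 33181 = -799087822/24083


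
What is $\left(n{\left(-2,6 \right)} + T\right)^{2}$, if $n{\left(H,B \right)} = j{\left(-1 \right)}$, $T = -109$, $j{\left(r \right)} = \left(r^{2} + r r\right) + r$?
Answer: $11664$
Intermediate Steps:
$j{\left(r \right)} = r + 2 r^{2}$ ($j{\left(r \right)} = \left(r^{2} + r^{2}\right) + r = 2 r^{2} + r = r + 2 r^{2}$)
$n{\left(H,B \right)} = 1$ ($n{\left(H,B \right)} = - (1 + 2 \left(-1\right)) = - (1 - 2) = \left(-1\right) \left(-1\right) = 1$)
$\left(n{\left(-2,6 \right)} + T\right)^{2} = \left(1 - 109\right)^{2} = \left(-108\right)^{2} = 11664$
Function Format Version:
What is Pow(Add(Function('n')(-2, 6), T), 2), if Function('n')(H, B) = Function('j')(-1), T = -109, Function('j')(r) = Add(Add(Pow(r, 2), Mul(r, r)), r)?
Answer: 11664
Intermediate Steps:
Function('j')(r) = Add(r, Mul(2, Pow(r, 2))) (Function('j')(r) = Add(Add(Pow(r, 2), Pow(r, 2)), r) = Add(Mul(2, Pow(r, 2)), r) = Add(r, Mul(2, Pow(r, 2))))
Function('n')(H, B) = 1 (Function('n')(H, B) = Mul(-1, Add(1, Mul(2, -1))) = Mul(-1, Add(1, -2)) = Mul(-1, -1) = 1)
Pow(Add(Function('n')(-2, 6), T), 2) = Pow(Add(1, -109), 2) = Pow(-108, 2) = 11664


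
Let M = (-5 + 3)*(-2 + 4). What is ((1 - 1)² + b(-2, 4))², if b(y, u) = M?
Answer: 16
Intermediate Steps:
M = -4 (M = -2*2 = -4)
b(y, u) = -4
((1 - 1)² + b(-2, 4))² = ((1 - 1)² - 4)² = (0² - 4)² = (0 - 4)² = (-4)² = 16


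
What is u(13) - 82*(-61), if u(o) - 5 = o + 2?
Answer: 5022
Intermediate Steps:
u(o) = 7 + o (u(o) = 5 + (o + 2) = 5 + (2 + o) = 7 + o)
u(13) - 82*(-61) = (7 + 13) - 82*(-61) = 20 + 5002 = 5022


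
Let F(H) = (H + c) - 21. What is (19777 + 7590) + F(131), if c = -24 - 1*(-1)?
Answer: 27454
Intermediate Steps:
c = -23 (c = -24 + 1 = -23)
F(H) = -44 + H (F(H) = (H - 23) - 21 = (-23 + H) - 21 = -44 + H)
(19777 + 7590) + F(131) = (19777 + 7590) + (-44 + 131) = 27367 + 87 = 27454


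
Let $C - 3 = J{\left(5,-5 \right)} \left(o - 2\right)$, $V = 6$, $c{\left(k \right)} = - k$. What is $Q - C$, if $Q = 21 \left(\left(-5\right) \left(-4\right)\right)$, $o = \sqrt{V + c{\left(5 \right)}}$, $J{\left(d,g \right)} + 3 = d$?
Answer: $419$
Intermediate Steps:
$J{\left(d,g \right)} = -3 + d$
$o = 1$ ($o = \sqrt{6 - 5} = \sqrt{1} = 1$)
$Q = 420$ ($Q = 21 \cdot 20 = 420$)
$C = 1$ ($C = 3 + \left(-3 + 5\right) \left(1 - 2\right) = 3 + 2 \left(-1\right) = 3 - 2 = 1$)
$Q - C = 420 - 1 = 419$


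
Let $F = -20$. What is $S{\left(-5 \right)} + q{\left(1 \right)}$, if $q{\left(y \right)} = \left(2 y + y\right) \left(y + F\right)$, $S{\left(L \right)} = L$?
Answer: $-62$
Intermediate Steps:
$q{\left(y \right)} = 3 y \left(-20 + y\right)$ ($q{\left(y \right)} = \left(2 y + y\right) \left(y - 20\right) = 3 y \left(-20 + y\right)$)
$S{\left(-5 \right)} + q{\left(1 \right)} = -5 + 3 \cdot 1 \left(-20 + 1\right) = -5 + 3 \cdot 1 \left(-19\right) = -5 - 57 = -62$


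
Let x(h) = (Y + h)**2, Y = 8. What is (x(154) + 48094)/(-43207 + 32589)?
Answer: -37169/5309 ≈ -7.0011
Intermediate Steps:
x(h) = (8 + h)**2
(x(154) + 48094)/(-43207 + 32589) = ((8 + 154)**2 + 48094)/(-43207 + 32589) = (162**2 + 48094)/(-10618) = (26244 + 48094)*(-1/10618) = 74338*(-1/10618) = -37169/5309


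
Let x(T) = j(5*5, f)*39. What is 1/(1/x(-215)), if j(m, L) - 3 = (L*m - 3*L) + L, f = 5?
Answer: 4602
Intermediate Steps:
j(m, L) = 3 - 2*L + L*m (j(m, L) = 3 + ((L*m - 3*L) + L) = 3 + ((-3*L + L*m) + L) = 3 + (-2*L + L*m) = 3 - 2*L + L*m)
x(T) = 4602 (x(T) = (3 - 2*5 + 5*(5*5))*39 = (3 - 10 + 5*25)*39 = (3 - 10 + 125)*39 = 118*39 = 4602)
1/(1/x(-215)) = 1/(1/4602) = 4602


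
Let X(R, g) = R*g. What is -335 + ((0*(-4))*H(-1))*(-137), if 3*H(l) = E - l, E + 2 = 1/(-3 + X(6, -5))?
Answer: -335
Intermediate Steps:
E = -67/33 (E = -2 + 1/(-3 + 6*(-5)) = -2 + 1/(-3 - 30) = -2 + 1/(-33) = -2 - 1/33 = -67/33 ≈ -2.0303)
H(l) = -67/99 - l/3 (H(l) = (-67/33 - l)/3 = -67/99 - l/3)
-335 + ((0*(-4))*H(-1))*(-137) = -335 + ((0*(-4))*(-67/99 - ⅓*(-1)))*(-137) = -335 + (0*(-67/99 + ⅓))*(-137) = -335 + (0*(-34/99))*(-137) = -335 + 0*(-137) = -335 + 0 = -335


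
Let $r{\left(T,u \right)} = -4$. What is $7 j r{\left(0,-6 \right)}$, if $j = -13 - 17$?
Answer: $840$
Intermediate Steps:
$j = -30$ ($j = -13 - 17 = -30$)
$7 j r{\left(0,-6 \right)} = 7 \left(-30\right) \left(-4\right) = \left(-210\right) \left(-4\right) = 840$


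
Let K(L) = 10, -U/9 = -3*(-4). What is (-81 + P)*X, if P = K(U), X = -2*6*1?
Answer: 852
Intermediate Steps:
U = -108 (U = -(-27)*(-4) = -9*12 = -108)
X = -12 (X = -12*1 = -12)
P = 10
(-81 + P)*X = (-81 + 10)*(-12) = -71*(-12) = 852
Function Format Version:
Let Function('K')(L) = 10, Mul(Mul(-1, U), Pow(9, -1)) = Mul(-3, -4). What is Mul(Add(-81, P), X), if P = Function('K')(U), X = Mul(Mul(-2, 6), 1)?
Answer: 852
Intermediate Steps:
U = -108 (U = Mul(-9, Mul(-3, -4)) = Mul(-9, 12) = -108)
X = -12 (X = Mul(-12, 1) = -12)
P = 10
Mul(Add(-81, P), X) = Mul(Add(-81, 10), -12) = Mul(-71, -12) = 852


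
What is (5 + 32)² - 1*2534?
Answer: -1165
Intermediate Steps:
(5 + 32)² - 1*2534 = 37² - 2534 = 1369 - 2534 = -1165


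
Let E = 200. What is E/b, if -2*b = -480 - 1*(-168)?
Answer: 50/39 ≈ 1.2821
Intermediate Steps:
b = 156 (b = -(-480 - 1*(-168))/2 = -(-480 + 168)/2 = -½*(-312) = 156)
E/b = 200/156 = 200*(1/156) = 50/39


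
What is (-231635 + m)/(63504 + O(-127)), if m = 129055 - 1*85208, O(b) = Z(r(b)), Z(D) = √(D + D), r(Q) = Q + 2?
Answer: -5962644576/2016379133 + 469470*I*√10/2016379133 ≈ -2.9571 + 0.00073627*I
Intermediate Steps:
r(Q) = 2 + Q
Z(D) = √2*√D (Z(D) = √(2*D) = √2*√D)
O(b) = √2*√(2 + b)
m = 43847 (m = 129055 - 85208 = 43847)
(-231635 + m)/(63504 + O(-127)) = (-231635 + 43847)/(63504 + √(4 + 2*(-127))) = -187788/(63504 + √(4 - 254)) = -187788/(63504 + √(-250)) = -187788/(63504 + 5*I*√10)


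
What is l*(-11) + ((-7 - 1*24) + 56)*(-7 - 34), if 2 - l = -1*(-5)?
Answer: -992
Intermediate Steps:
l = -3 (l = 2 - (-1)*(-5) = 2 - 1*5 = 2 - 5 = -3)
l*(-11) + ((-7 - 1*24) + 56)*(-7 - 34) = -3*(-11) + ((-7 - 1*24) + 56)*(-7 - 34) = 33 + ((-7 - 24) + 56)*(-41) = 33 + (-31 + 56)*(-41) = 33 + 25*(-41) = 33 - 1025 = -992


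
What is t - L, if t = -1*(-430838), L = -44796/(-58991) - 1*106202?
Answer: 31680481844/58991 ≈ 5.3704e+5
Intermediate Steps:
L = -6264917386/58991 (L = -44796*(-1/58991) - 106202 = 44796/58991 - 106202 = -6264917386/58991 ≈ -1.0620e+5)
t = 430838
t - L = 430838 - 1*(-6264917386/58991) = 430838 + 6264917386/58991 = 31680481844/58991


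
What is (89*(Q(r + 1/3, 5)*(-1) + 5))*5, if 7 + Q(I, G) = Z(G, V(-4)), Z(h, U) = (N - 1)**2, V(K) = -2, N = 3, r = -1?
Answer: 3560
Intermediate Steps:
Z(h, U) = 4 (Z(h, U) = (3 - 1)**2 = 2**2 = 4)
Q(I, G) = -3 (Q(I, G) = -7 + 4 = -3)
(89*(Q(r + 1/3, 5)*(-1) + 5))*5 = (89*(-3*(-1) + 5))*5 = (89*(3 + 5))*5 = (89*8)*5 = 712*5 = 3560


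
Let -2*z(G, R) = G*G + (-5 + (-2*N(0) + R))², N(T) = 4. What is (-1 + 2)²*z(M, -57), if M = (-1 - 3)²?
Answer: -2578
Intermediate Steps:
M = 16 (M = (-4)² = 16)
z(G, R) = -G²/2 - (-13 + R)²/2 (z(G, R) = -(G*G + (-5 + (-2*4 + R))²)/2 = -(G² + (-5 + (-8 + R))²)/2 = -(G² + (-13 + R)²)/2 = -G²/2 - (-13 + R)²/2)
(-1 + 2)²*z(M, -57) = (-1 + 2)²*(-½*16² - (-13 - 57)²/2) = 1²*(-½*256 - ½*(-70)²) = 1*(-128 - ½*4900) = 1*(-128 - 2450) = 1*(-2578) = -2578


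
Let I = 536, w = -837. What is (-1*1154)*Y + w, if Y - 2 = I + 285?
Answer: -950579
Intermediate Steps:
Y = 823 (Y = 2 + (536 + 285) = 2 + 821 = 823)
(-1*1154)*Y + w = -1*1154*823 - 837 = -1154*823 - 837 = -949742 - 837 = -950579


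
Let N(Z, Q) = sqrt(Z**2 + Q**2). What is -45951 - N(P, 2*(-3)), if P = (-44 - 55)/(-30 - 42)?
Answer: -45951 - 5*sqrt(97)/8 ≈ -45957.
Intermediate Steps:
P = 11/8 (P = -99/(-72) = -99*(-1/72) = 11/8 ≈ 1.3750)
N(Z, Q) = sqrt(Q**2 + Z**2)
-45951 - N(P, 2*(-3)) = -45951 - sqrt((2*(-3))**2 + (11/8)**2) = -45951 - sqrt((-6)**2 + 121/64) = -45951 - sqrt(36 + 121/64) = -45951 - sqrt(2425/64) = -45951 - 5*sqrt(97)/8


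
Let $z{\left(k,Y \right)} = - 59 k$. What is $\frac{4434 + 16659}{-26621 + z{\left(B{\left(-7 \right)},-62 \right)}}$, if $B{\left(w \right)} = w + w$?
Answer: $- \frac{21093}{25795} \approx -0.81772$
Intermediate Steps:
$B{\left(w \right)} = 2 w$
$\frac{4434 + 16659}{-26621 + z{\left(B{\left(-7 \right)},-62 \right)}} = \frac{4434 + 16659}{-26621 - 59 \cdot 2 \left(-7\right)} = \frac{21093}{-26621 - -826} = \frac{21093}{-26621 + 826} = \frac{21093}{-25795} = 21093 \left(- \frac{1}{25795}\right) = - \frac{21093}{25795}$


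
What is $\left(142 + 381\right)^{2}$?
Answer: $273529$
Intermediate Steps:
$\left(142 + 381\right)^{2} = 523^{2} = 273529$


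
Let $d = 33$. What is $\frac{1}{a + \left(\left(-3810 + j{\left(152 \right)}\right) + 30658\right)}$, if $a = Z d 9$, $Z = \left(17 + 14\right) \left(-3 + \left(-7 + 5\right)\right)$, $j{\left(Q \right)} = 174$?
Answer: $- \frac{1}{19013} \approx -5.2596 \cdot 10^{-5}$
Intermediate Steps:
$Z = -155$ ($Z = 31 \left(-3 - 2\right) = 31 \left(-5\right) = -155$)
$a = -46035$ ($a = \left(-155\right) 33 \cdot 9 = \left(-5115\right) 9 = -46035$)
$\frac{1}{a + \left(\left(-3810 + j{\left(152 \right)}\right) + 30658\right)} = \frac{1}{-46035 + \left(\left(-3810 + 174\right) + 30658\right)} = \frac{1}{-46035 + \left(-3636 + 30658\right)} = \frac{1}{-46035 + 27022} = \frac{1}{-19013} = - \frac{1}{19013}$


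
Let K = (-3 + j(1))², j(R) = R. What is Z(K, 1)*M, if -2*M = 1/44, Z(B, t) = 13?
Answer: -13/88 ≈ -0.14773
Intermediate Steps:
K = 4 (K = (-3 + 1)² = (-2)² = 4)
M = -1/88 (M = -½/44 = -½*1/44 = -1/88 ≈ -0.011364)
Z(K, 1)*M = 13*(-1/88) = -13/88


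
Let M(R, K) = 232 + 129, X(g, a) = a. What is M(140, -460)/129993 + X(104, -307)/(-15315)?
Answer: 15145522/663614265 ≈ 0.022823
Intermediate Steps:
M(R, K) = 361
M(140, -460)/129993 + X(104, -307)/(-15315) = 361/129993 - 307/(-15315) = 361*(1/129993) - 307*(-1/15315) = 361/129993 + 307/15315 = 15145522/663614265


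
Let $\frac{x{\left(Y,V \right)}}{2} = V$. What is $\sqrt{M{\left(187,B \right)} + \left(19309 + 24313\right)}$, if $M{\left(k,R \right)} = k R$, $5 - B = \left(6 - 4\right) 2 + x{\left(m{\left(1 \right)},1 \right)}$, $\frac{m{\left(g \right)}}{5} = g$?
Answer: $\sqrt{43435} \approx 208.41$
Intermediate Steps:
$m{\left(g \right)} = 5 g$
$x{\left(Y,V \right)} = 2 V$
$B = -1$ ($B = 5 - \left(\left(6 - 4\right) 2 + 2 \cdot 1\right) = 5 - \left(2 \cdot 2 + 2\right) = 5 - \left(4 + 2\right) = 5 - 6 = -1$)
$M{\left(k,R \right)} = R k$
$\sqrt{M{\left(187,B \right)} + \left(19309 + 24313\right)} = \sqrt{\left(-1\right) 187 + \left(19309 + 24313\right)} = \sqrt{-187 + 43622} = \sqrt{43435}$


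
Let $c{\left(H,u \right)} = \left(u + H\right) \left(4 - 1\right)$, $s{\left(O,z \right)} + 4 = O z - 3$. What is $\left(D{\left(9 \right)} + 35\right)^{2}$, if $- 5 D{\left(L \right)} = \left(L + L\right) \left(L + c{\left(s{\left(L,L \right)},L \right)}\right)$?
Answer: $\frac{19971961}{25} \approx 7.9888 \cdot 10^{5}$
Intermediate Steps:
$s{\left(O,z \right)} = -7 + O z$ ($s{\left(O,z \right)} = -4 + \left(O z - 3\right) = -4 + \left(-3 + O z\right) = -7 + O z$)
$c{\left(H,u \right)} = 3 H + 3 u$ ($c{\left(H,u \right)} = \left(H + u\right) 3 = 3 H + 3 u$)
$D{\left(L \right)} = - \frac{2 L \left(-21 + 3 L^{2} + 4 L\right)}{5}$ ($D{\left(L \right)} = - \frac{\left(L + L\right) \left(L + \left(3 \left(-7 + L L\right) + 3 L\right)\right)}{5} = - \frac{2 L \left(L + \left(3 \left(-7 + L^{2}\right) + 3 L\right)\right)}{5} = - \frac{2 L \left(L + \left(\left(-21 + 3 L^{2}\right) + 3 L\right)\right)}{5} = - \frac{2 L \left(L + \left(-21 + 3 L + 3 L^{2}\right)\right)}{5} = - \frac{2 L \left(-21 + 3 L^{2} + 4 L\right)}{5}$)
$\left(D{\left(9 \right)} + 35\right)^{2} = \left(\frac{2}{5} \cdot 9 \left(21 - 36 - 3 \cdot 9^{2}\right) + 35\right)^{2} = \left(\frac{2}{5} \cdot 9 \left(21 - 36 - 243\right) + 35\right)^{2} = \left(\frac{2}{5} \cdot 9 \left(-258\right) + 35\right)^{2} = \left(- \frac{4644}{5} + 35\right)^{2} = \left(- \frac{4469}{5}\right)^{2} = \frac{19971961}{25}$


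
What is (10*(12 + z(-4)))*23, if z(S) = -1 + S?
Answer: 1610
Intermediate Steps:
(10*(12 + z(-4)))*23 = (10*(12 + (-1 - 4)))*23 = (10*(12 - 5))*23 = (10*7)*23 = 70*23 = 1610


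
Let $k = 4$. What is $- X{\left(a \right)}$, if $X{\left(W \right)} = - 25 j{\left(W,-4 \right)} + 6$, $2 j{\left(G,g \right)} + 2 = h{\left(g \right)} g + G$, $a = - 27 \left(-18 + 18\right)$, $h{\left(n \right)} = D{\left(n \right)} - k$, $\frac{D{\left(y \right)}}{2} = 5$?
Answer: $-331$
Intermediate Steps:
$D{\left(y \right)} = 10$ ($D{\left(y \right)} = 2 \cdot 5 = 10$)
$h{\left(n \right)} = 6$ ($h{\left(n \right)} = 10 - 4 = 6$)
$a = 0$ ($a = \left(-27\right) 0 = 0$)
$j{\left(G,g \right)} = -1 + \frac{G}{2} + 3 g$ ($j{\left(G,g \right)} = -1 + \frac{6 g + G}{2} = -1 + \frac{G + 6 g}{2} = -1 + \left(\frac{G}{2} + 3 g\right) = -1 + \frac{G}{2} + 3 g$)
$X{\left(W \right)} = 331 - \frac{25 W}{2}$ ($X{\left(W \right)} = - 25 \left(-1 + \frac{W}{2} + 3 \left(-4\right)\right) + 6 = - 25 \left(-1 + \frac{W}{2} - 12\right) + 6 = - 25 \left(-13 + \frac{W}{2}\right) + 6 = \left(325 - \frac{25 W}{2}\right) + 6 = 331 - \frac{25 W}{2}$)
$- X{\left(a \right)} = - (331 - 0) = - (331 + 0) = \left(-1\right) 331 = -331$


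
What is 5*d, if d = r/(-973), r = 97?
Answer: -485/973 ≈ -0.49846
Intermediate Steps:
d = -97/973 (d = 97/(-973) = 97*(-1/973) = -97/973 ≈ -0.099692)
5*d = 5*(-97/973) = -485/973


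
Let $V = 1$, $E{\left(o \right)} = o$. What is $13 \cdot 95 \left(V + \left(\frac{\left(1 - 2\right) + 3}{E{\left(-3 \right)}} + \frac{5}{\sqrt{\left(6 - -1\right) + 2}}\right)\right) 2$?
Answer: $4940$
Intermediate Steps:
$13 \cdot 95 \left(V + \left(\frac{\left(1 - 2\right) + 3}{E{\left(-3 \right)}} + \frac{5}{\sqrt{\left(6 - -1\right) + 2}}\right)\right) 2 = 13 \cdot 95 \left(1 + \left(\frac{\left(1 - 2\right) + 3}{-3} + \frac{5}{\sqrt{\left(6 - -1\right) + 2}}\right)\right) 2 = 1235 \left(1 + \left(\left(-1 + 3\right) \left(- \frac{1}{3}\right) + \frac{5}{\sqrt{\left(6 + 1\right) + 2}}\right)\right) 2 = 1235 \left(1 + \left(2 \left(- \frac{1}{3}\right) + \frac{5}{\sqrt{7 + 2}}\right)\right) 2 = 1235 \left(1 - \left(\frac{2}{3} - \frac{5}{\sqrt{9}}\right)\right) 2 = 1235 \left(1 - \left(\frac{2}{3} - \frac{5}{3}\right)\right) 2 = 1235 \left(1 + \left(- \frac{2}{3} + 5 \cdot \frac{1}{3}\right)\right) 2 = 1235 \left(1 + \left(- \frac{2}{3} + \frac{5}{3}\right)\right) 2 = 1235 \left(1 + 1\right) 2 = 1235 \cdot 2 \cdot 2 = 1235 \cdot 4 = 4940$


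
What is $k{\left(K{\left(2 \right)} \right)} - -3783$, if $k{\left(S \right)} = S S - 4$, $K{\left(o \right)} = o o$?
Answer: $3795$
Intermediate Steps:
$K{\left(o \right)} = o^{2}$
$k{\left(S \right)} = -4 + S^{2}$ ($k{\left(S \right)} = S^{2} - 4 = -4 + S^{2}$)
$k{\left(K{\left(2 \right)} \right)} - -3783 = \left(-4 + \left(2^{2}\right)^{2}\right) - -3783 = \left(-4 + 4^{2}\right) + 3783 = \left(-4 + 16\right) + 3783 = 12 + 3783 = 3795$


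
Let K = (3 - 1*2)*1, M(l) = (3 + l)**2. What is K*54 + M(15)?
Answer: 378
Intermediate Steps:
K = 1 (K = (3 - 2)*1 = 1*1 = 1)
K*54 + M(15) = 1*54 + (3 + 15)**2 = 54 + 18**2 = 54 + 324 = 378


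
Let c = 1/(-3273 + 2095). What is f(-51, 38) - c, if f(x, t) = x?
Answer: -60077/1178 ≈ -50.999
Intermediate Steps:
c = -1/1178 (c = 1/(-1178) = -1/1178 ≈ -0.00084890)
f(-51, 38) - c = -51 - 1*(-1/1178) = -51 + 1/1178 = -60077/1178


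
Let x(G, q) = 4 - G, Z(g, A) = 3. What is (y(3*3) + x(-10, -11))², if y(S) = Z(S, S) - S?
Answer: 64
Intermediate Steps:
y(S) = 3 - S
(y(3*3) + x(-10, -11))² = ((3 - 3*3) + (4 - 1*(-10)))² = ((3 - 1*9) + (4 + 10))² = ((3 - 9) + 14)² = (-6 + 14)² = 8² = 64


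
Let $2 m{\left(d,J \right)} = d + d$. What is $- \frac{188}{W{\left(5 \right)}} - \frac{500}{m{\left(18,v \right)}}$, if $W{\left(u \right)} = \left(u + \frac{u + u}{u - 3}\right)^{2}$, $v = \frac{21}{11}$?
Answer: $- \frac{6673}{225} \approx -29.658$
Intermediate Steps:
$v = \frac{21}{11}$ ($v = 21 \cdot \frac{1}{11} = \frac{21}{11} \approx 1.9091$)
$m{\left(d,J \right)} = d$ ($m{\left(d,J \right)} = \frac{d + d}{2} = \frac{2 d}{2} = d$)
$W{\left(u \right)} = \left(u + \frac{2 u}{-3 + u}\right)^{2}$
$- \frac{188}{W{\left(5 \right)}} - \frac{500}{m{\left(18,v \right)}} = - \frac{188}{5^{2} \left(-1 + 5\right)^{2} \frac{1}{\left(-3 + 5\right)^{2}}} - \frac{500}{18} = - \frac{188}{25 \cdot 4^{2} \cdot \frac{1}{4}} - \frac{250}{9} = - \frac{188}{25 \cdot 16 \cdot \frac{1}{4}} - \frac{250}{9} = - \frac{188}{100} - \frac{250}{9} = \left(-188\right) \frac{1}{100} - \frac{250}{9} = - \frac{47}{25} - \frac{250}{9} = - \frac{6673}{225}$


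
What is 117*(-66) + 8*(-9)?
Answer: -7794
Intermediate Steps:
117*(-66) + 8*(-9) = -7722 - 72 = -7794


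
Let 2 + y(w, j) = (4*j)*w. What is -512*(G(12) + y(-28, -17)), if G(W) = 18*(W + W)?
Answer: -1195008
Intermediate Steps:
G(W) = 36*W (G(W) = 18*(2*W) = 36*W)
y(w, j) = -2 + 4*j*w (y(w, j) = -2 + (4*j)*w = -2 + 4*j*w)
-512*(G(12) + y(-28, -17)) = -512*(36*12 + (-2 + 4*(-17)*(-28))) = -512*(432 + (-2 + 1904)) = -512*(432 + 1902) = -512*2334 = -1195008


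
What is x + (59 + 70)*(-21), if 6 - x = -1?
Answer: -2702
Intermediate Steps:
x = 7 (x = 6 - 1*(-1) = 6 + 1 = 7)
x + (59 + 70)*(-21) = 7 + (59 + 70)*(-21) = 7 + 129*(-21) = 7 - 2709 = -2702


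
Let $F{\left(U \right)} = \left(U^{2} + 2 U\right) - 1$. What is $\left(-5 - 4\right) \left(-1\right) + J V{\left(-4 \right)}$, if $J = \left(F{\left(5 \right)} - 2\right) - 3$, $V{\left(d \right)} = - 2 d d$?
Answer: $-919$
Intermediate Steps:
$F{\left(U \right)} = -1 + U^{2} + 2 U$
$V{\left(d \right)} = - 2 d^{2}$
$J = 29$ ($J = \left(\left(-1 + 5^{2} + 2 \cdot 5\right) - 2\right) - 3 = \left(\left(-1 + 25 + 10\right) - 2\right) - 3 = \left(34 - 2\right) - 3 = 32 - 3 = 29$)
$\left(-5 - 4\right) \left(-1\right) + J V{\left(-4 \right)} = \left(-5 - 4\right) \left(-1\right) + 29 \left(- 2 \left(-4\right)^{2}\right) = \left(-9\right) \left(-1\right) + 29 \left(\left(-2\right) 16\right) = 9 + 29 \left(-32\right) = 9 - 928 = -919$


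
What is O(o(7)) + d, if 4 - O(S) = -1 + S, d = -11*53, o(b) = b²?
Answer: -627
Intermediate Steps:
d = -583
O(S) = 5 - S (O(S) = 4 - (-1 + S) = 4 + (1 - S) = 5 - S)
O(o(7)) + d = (5 - 1*7²) - 583 = (5 - 1*49) - 583 = (5 - 49) - 583 = -44 - 583 = -627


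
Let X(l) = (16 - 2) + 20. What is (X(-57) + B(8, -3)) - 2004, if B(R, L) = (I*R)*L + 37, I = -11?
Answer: -1669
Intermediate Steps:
B(R, L) = 37 - 11*L*R (B(R, L) = (-11*R)*L + 37 = -11*L*R + 37 = 37 - 11*L*R)
X(l) = 34 (X(l) = 14 + 20 = 34)
(X(-57) + B(8, -3)) - 2004 = (34 + (37 - 11*(-3)*8)) - 2004 = (34 + (37 + 264)) - 2004 = (34 + 301) - 2004 = 335 - 2004 = -1669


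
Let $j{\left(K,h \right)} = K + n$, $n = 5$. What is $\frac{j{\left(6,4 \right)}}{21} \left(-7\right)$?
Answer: $- \frac{11}{3} \approx -3.6667$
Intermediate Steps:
$j{\left(K,h \right)} = 5 + K$ ($j{\left(K,h \right)} = K + 5 = 5 + K$)
$\frac{j{\left(6,4 \right)}}{21} \left(-7\right) = \frac{5 + 6}{21} \left(-7\right) = \frac{1}{21} \cdot 11 \left(-7\right) = \frac{11}{21} \left(-7\right) = - \frac{11}{3}$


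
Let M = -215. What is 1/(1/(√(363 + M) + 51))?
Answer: 51 + 2*√37 ≈ 63.166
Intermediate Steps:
1/(1/(√(363 + M) + 51)) = 1/(1/(√(363 - 215) + 51)) = 1/(1/(√148 + 51)) = 1/(1/(2*√37 + 51)) = 1/(1/(51 + 2*√37)) = 51 + 2*√37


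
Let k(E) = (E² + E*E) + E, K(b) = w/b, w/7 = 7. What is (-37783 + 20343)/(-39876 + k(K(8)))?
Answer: 111616/254687 ≈ 0.43825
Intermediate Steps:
w = 49 (w = 7*7 = 49)
K(b) = 49/b
k(E) = E + 2*E² (k(E) = (E² + E²) + E = 2*E² + E = E + 2*E²)
(-37783 + 20343)/(-39876 + k(K(8))) = (-37783 + 20343)/(-39876 + (49/8)*(1 + 2*(49/8))) = -17440/(-39876 + (49*(⅛))*(1 + 2*(49*(⅛)))) = -17440/(-39876 + 49*(1 + 2*(49/8))/8) = -17440/(-39876 + 49*(1 + 49/4)/8) = -17440/(-39876 + (49/8)*(53/4)) = -17440/(-39876 + 2597/32) = -17440/(-1273435/32) = -17440*(-32/1273435) = 111616/254687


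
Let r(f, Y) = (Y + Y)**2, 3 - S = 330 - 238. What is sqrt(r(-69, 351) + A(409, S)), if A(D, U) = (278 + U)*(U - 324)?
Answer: 3*sqrt(46083) ≈ 644.01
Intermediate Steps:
S = -89 (S = 3 - (330 - 238) = 3 - 1*92 = 3 - 92 = -89)
A(D, U) = (-324 + U)*(278 + U) (A(D, U) = (278 + U)*(-324 + U) = (-324 + U)*(278 + U))
r(f, Y) = 4*Y**2 (r(f, Y) = (2*Y)**2 = 4*Y**2)
sqrt(r(-69, 351) + A(409, S)) = sqrt(4*351**2 + (-90072 + (-89)**2 - 46*(-89))) = sqrt(4*123201 + (-90072 + 7921 + 4094)) = sqrt(492804 - 78057) = sqrt(414747) = 3*sqrt(46083)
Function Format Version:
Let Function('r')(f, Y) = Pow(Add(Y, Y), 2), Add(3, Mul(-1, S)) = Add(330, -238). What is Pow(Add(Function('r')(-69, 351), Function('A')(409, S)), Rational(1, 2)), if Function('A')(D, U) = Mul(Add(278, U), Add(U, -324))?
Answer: Mul(3, Pow(46083, Rational(1, 2))) ≈ 644.01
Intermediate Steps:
S = -89 (S = Add(3, Mul(-1, Add(330, -238))) = Add(3, Mul(-1, 92)) = Add(3, -92) = -89)
Function('A')(D, U) = Mul(Add(-324, U), Add(278, U)) (Function('A')(D, U) = Mul(Add(278, U), Add(-324, U)) = Mul(Add(-324, U), Add(278, U)))
Function('r')(f, Y) = Mul(4, Pow(Y, 2)) (Function('r')(f, Y) = Pow(Mul(2, Y), 2) = Mul(4, Pow(Y, 2)))
Pow(Add(Function('r')(-69, 351), Function('A')(409, S)), Rational(1, 2)) = Pow(Add(Mul(4, Pow(351, 2)), Add(-90072, Pow(-89, 2), Mul(-46, -89))), Rational(1, 2)) = Pow(Add(Mul(4, 123201), Add(-90072, 7921, 4094)), Rational(1, 2)) = Pow(Add(492804, -78057), Rational(1, 2)) = Pow(414747, Rational(1, 2)) = Mul(3, Pow(46083, Rational(1, 2)))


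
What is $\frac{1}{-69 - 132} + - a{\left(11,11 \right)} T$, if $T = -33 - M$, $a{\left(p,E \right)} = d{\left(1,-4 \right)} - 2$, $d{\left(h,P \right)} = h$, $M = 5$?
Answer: $- \frac{7639}{201} \approx -38.005$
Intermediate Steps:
$a{\left(p,E \right)} = -1$ ($a{\left(p,E \right)} = 1 - 2 = -1$)
$T = -38$ ($T = -33 - 5 = -38$)
$\frac{1}{-69 - 132} + - a{\left(11,11 \right)} T = \frac{1}{-69 - 132} + \left(-1\right) \left(-1\right) \left(-38\right) = \frac{1}{-201} + 1 \left(-38\right) = - \frac{1}{201} - 38 = - \frac{7639}{201}$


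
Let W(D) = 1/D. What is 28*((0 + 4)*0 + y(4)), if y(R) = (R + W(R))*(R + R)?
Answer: 952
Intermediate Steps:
W(D) = 1/D
y(R) = 2*R*(R + 1/R) (y(R) = (R + 1/R)*(R + R) = (R + 1/R)*(2*R) = 2*R*(R + 1/R))
28*((0 + 4)*0 + y(4)) = 28*((0 + 4)*0 + (2 + 2*4²)) = 28*(4*0 + (2 + 2*16)) = 28*(0 + (2 + 32)) = 28*(0 + 34) = 28*34 = 952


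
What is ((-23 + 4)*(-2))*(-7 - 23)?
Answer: -1140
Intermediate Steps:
((-23 + 4)*(-2))*(-7 - 23) = -19*(-2)*(-30) = 38*(-30) = -1140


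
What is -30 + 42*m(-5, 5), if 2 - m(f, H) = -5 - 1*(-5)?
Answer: 54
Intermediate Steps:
m(f, H) = 2 (m(f, H) = 2 - (-5 - 1*(-5)) = 2 - (-5 + 5) = 2 - 1*0 = 2 + 0 = 2)
-30 + 42*m(-5, 5) = -30 + 42*2 = -30 + 84 = 54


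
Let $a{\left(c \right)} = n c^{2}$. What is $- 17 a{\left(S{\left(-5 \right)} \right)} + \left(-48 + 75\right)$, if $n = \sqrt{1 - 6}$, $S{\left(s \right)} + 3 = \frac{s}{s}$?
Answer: $27 - 68 i \sqrt{5} \approx 27.0 - 152.05 i$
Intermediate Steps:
$S{\left(s \right)} = -2$ ($S{\left(s \right)} = -3 + \frac{s}{s} = -3 + 1 = -2$)
$n = i \sqrt{5}$ ($n = \sqrt{-5} = i \sqrt{5} \approx 2.2361 i$)
$a{\left(c \right)} = i \sqrt{5} c^{2}$
$- 17 a{\left(S{\left(-5 \right)} \right)} + \left(-48 + 75\right) = - 17 i \sqrt{5} \left(-2\right)^{2} + \left(-48 + 75\right) = - 17 i \sqrt{5} \cdot 4 + 27 = - 17 \cdot 4 i \sqrt{5} + 27 = - 68 i \sqrt{5} + 27 = 27 - 68 i \sqrt{5}$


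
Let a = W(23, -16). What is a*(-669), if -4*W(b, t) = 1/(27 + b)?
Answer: 669/200 ≈ 3.3450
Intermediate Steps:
W(b, t) = -1/(4*(27 + b))
a = -1/200 (a = -1/(108 + 4*23) = -1/(108 + 92) = -1/200 ≈ -0.0050000)
a*(-669) = -1/200*(-669) = 669/200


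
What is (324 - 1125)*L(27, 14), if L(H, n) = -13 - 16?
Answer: 23229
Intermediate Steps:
L(H, n) = -29
(324 - 1125)*L(27, 14) = (324 - 1125)*(-29) = -801*(-29) = 23229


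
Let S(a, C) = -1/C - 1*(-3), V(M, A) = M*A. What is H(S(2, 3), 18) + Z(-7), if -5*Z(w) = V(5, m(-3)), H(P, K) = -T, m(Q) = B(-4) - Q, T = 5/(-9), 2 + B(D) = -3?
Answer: 23/9 ≈ 2.5556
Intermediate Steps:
B(D) = -5 (B(D) = -2 - 3 = -5)
T = -5/9 (T = 5*(-⅑) = -5/9 ≈ -0.55556)
m(Q) = -5 - Q
V(M, A) = A*M
S(a, C) = 3 - 1/C (S(a, C) = -1/C + 3 = 3 - 1/C)
H(P, K) = 5/9 (H(P, K) = -1*(-5/9) = 5/9)
Z(w) = 2 (Z(w) = -(-5 - 1*(-3))*5/5 = -(-5 + 3)*5/5 = -(-2)*5/5 = -⅕*(-10) = 2)
H(S(2, 3), 18) + Z(-7) = 5/9 + 2 = 23/9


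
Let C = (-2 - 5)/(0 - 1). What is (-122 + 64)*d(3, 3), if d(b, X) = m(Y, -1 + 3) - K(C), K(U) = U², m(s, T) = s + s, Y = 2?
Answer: 2610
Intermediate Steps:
m(s, T) = 2*s
C = 7 (C = -7/(-1) = -7*(-1) = 7)
d(b, X) = -45 (d(b, X) = 2*2 - 1*7² = 4 - 1*49 = 4 - 49 = -45)
(-122 + 64)*d(3, 3) = (-122 + 64)*(-45) = -58*(-45) = 2610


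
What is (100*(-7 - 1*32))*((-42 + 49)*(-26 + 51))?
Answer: -682500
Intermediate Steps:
(100*(-7 - 1*32))*((-42 + 49)*(-26 + 51)) = (100*(-7 - 32))*(7*25) = (100*(-39))*175 = -3900*175 = -682500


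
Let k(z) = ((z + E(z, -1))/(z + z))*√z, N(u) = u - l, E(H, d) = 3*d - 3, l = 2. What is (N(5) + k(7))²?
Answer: (42 + √7)²/196 ≈ 10.170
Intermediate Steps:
E(H, d) = -3 + 3*d
N(u) = -2 + u (N(u) = u - 1*2 = u - 2 = -2 + u)
k(z) = (-6 + z)/(2*√z) (k(z) = ((z + (-3 + 3*(-1)))/(z + z))*√z = ((z + (-3 - 3))/((2*z)))*√z = ((z - 6)*(1/(2*z)))*√z = ((-6 + z)*(1/(2*z)))*√z = ((-6 + z)/(2*z))*√z = (-6 + z)/(2*√z))
(N(5) + k(7))² = ((-2 + 5) + (-6 + 7)/(2*√7))² = (3 + (½)*(√7/7)*1)² = (3 + √7/14)²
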